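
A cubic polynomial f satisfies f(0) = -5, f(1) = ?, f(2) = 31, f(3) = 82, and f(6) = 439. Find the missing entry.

4

The 4 known points determine the degree-3 polynomial uniquely.
Write f(n) = an^3 + bn^2 + cn + d. Substituting each data point gives a linear system:
  d = -5
  8a + 4b + 2c + d = 31
  27a + 9b + 3c + d = 82
  216a + 36b + 6c + d = 439
Solving the system yields a = 1, b = 6, c = 2, d = -5.
So f(n) = n³ + 6n² + 2n - 5.
Then f(1) = 4.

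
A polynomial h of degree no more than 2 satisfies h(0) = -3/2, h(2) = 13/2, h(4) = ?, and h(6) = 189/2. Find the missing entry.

On equispaced nodes a degree-2 polynomial has vanishing third forward difference, so
  - h(0) + 3·h(2) - 3·h(4) + h(6) = 0.
Substituting the known values and solving for h(4):
  -3·h(4) = -231/2
  h(4) = 77/2.

77/2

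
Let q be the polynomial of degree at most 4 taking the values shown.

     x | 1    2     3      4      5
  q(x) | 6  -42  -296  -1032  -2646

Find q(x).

q(x) = -5x^4 + 4x^3 - 2x^2 + 5x + 4

Using the Lagrange interpolation formula with nodes 1, 2, 3, 4, 5:
  L_0(x) = (x - 2)(x - 3)(x - 4)(x - 5) / 24
  L_1(x) = (x - 1)(x - 3)(x - 4)(x - 5) / -6
  L_2(x) = (x - 1)(x - 2)(x - 4)(x - 5) / 4
  L_3(x) = (x - 1)(x - 2)(x - 3)(x - 5) / -6
  L_4(x) = (x - 1)(x - 2)(x - 3)(x - 4) / 24
Then q(x) = 6·L_0(x) - 42·L_1(x) - 296·L_2(x) - 1032·L_3(x) - 2646·L_4(x).
Expanding and collecting terms gives q(x) = -5x^4 + 4x^3 - 2x^2 + 5x + 4.
Check: q(3) = -296. ✓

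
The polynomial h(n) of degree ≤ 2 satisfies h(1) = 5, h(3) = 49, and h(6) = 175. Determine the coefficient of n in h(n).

Write h(n) = an^2 + bn + c. Substituting each data point gives a linear system:
  a + b + c = 5
  9a + 3b + c = 49
  36a + 6b + c = 175
Solving the system yields a = 4, b = 6, c = -5.
So h(n) = 4n² + 6n - 5.
The coefficient of n is 6.

6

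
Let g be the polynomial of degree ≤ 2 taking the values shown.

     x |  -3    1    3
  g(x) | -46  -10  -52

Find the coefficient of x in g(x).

Write g(x) = ax^2 + bx + c. Substituting each data point gives a linear system:
  9a - 3b + c = -46
  a + b + c = -10
  9a + 3b + c = -52
Solving the system yields a = -5, b = -1, c = -4.
So g(x) = -5x^2 - x - 4.
The coefficient of x is -1.

-1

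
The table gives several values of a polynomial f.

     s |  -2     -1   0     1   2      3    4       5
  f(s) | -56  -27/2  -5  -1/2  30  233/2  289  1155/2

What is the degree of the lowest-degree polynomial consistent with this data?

3

Forward differences of the values at s = -2, -1, 0, 1, 2, 3, 4, 5:
  f  : -56  -27/2  -5  -1/2  30  233/2  289  1155/2
  Δ  : 85/2  17/2  9/2  61/2  173/2  345/2  577/2
  Δ^2: -34  -4  26  56  86  116
  Δ^3: 30  30  30  30  30
  Δ^4: 0  0  0  0
  Δ^5: 0  0  0
  Δ^6: 0  0
  Δ^7: 0
The third differences are constant (30) and nonzero, while all higher differences vanish, so the minimal degree is 3.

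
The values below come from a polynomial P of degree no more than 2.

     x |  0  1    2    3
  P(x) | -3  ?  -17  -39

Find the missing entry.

On equispaced nodes a degree-2 polynomial has vanishing third forward difference, so
  - P(0) + 3·P(1) - 3·P(2) + P(3) = 0.
Substituting the known values and solving for P(1):
  3·P(1) = -15
  P(1) = -5.

-5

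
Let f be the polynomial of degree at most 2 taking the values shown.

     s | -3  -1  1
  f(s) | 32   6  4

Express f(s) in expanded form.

Using the Lagrange interpolation formula with nodes -3, -1, 1:
  L_0(s) = (s + 1)(s - 1) / 8
  L_1(s) = (s + 3)(s - 1) / -4
  L_2(s) = (s + 3)(s + 1) / 8
Then f(s) = 32·L_0(s) + 6·L_1(s) + 4·L_2(s).
Expanding and collecting terms gives f(s) = 3s² - s + 2.
Check: f(-1) = 6. ✓

f(s) = 3s^2 - s + 2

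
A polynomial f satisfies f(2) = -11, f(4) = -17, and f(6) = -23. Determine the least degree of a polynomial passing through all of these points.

1

Forward differences of the values at t = 2, 4, 6:
  f  : -11  -17  -23
  Δ  : -6  -6
  Δ^2: 0
The first differences are constant (-6) and nonzero, while all higher differences vanish, so the minimal degree is 1.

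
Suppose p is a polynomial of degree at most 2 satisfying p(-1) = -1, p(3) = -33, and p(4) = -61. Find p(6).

-141

Write p(x) = ax^2 + bx + c. Substituting each data point gives a linear system:
  a - b + c = -1
  9a + 3b + c = -33
  16a + 4b + c = -61
Solving the system yields a = -4, b = 0, c = 3.
So p(x) = -4x^2 + 3.
Then p(6) = -141.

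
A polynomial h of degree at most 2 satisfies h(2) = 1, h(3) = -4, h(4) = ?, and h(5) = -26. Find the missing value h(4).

On equispaced nodes a degree-2 polynomial has vanishing third forward difference, so
  - h(2) + 3·h(3) - 3·h(4) + h(5) = 0.
Substituting the known values and solving for h(4):
  -3·h(4) = 39
  h(4) = -13.

-13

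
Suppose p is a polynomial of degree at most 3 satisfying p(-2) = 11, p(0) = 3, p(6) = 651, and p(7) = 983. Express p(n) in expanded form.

p(n) = 2n^3 + 6n^2 + 3

Using the Lagrange interpolation formula with nodes -2, 0, 6, 7:
  L_0(n) = n(n - 6)(n - 7) / -144
  L_1(n) = (n + 2)(n - 6)(n - 7) / 84
  L_2(n) = (n + 2)n(n - 7) / -48
  L_3(n) = (n + 2)n(n - 6) / 63
Then p(n) = 11·L_0(n) + 3·L_1(n) + 651·L_2(n) + 983·L_3(n).
Expanding and collecting terms gives p(n) = 2n^3 + 6n^2 + 3.
Check: p(6) = 651. ✓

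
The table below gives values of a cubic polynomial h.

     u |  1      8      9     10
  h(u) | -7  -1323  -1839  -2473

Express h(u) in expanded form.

h(u) = -2u^3 - 5u^2 + 3u - 3

Write h(u) = au^3 + bu^2 + cu + d. Substituting each data point gives a linear system:
  a + b + c + d = -7
  512a + 64b + 8c + d = -1323
  729a + 81b + 9c + d = -1839
  1000a + 100b + 10c + d = -2473
Solving the system yields a = -2, b = -5, c = 3, d = -3.
So h(u) = -2u^3 - 5u^2 + 3u - 3.
Check: h(1) = -7. ✓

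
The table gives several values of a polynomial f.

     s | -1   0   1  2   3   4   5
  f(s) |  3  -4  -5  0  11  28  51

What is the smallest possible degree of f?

2

Forward differences of the values at s = -1, 0, 1, 2, 3, 4, 5:
  f  : 3  -4  -5  0  11  28  51
  Δ  : -7  -1  5  11  17  23
  Δ^2: 6  6  6  6  6
  Δ^3: 0  0  0  0
  Δ^4: 0  0  0
  Δ^5: 0  0
  Δ^6: 0
The second differences are constant (6) and nonzero, while all higher differences vanish, so the minimal degree is 2.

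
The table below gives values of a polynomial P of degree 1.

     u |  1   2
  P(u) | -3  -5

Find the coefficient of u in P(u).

-2

Write P(u) = au + b. Substituting each data point gives a linear system:
  a + b = -3
  2a + b = -5
Solving the system yields a = -2, b = -1.
So P(u) = -2u - 1.
The leading coefficient is -2.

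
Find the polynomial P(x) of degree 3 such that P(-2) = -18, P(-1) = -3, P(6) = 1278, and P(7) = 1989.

Using the Lagrange interpolation formula with nodes -2, -1, 6, 7:
  L_0(x) = (x + 1)(x - 6)(x - 7) / -72
  L_1(x) = (x + 2)(x - 6)(x - 7) / 56
  L_2(x) = (x + 2)(x + 1)(x - 7) / -56
  L_3(x) = (x + 2)(x + 1)(x - 6) / 72
Then P(x) = -18·L_0(x) - 3·L_1(x) + 1278·L_2(x) + 1989·L_3(x).
Expanding and collecting terms gives P(x) = 5x³ + 6x² - 2x - 6.
Check: P(6) = 1278. ✓

P(x) = 5x^3 + 6x^2 - 2x - 6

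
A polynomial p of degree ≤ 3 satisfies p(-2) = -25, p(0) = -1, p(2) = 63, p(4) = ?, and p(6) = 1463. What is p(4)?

455

On equispaced nodes a degree-3 polynomial has vanishing fourth forward difference, so
  p(-2) - 4·p(0) + 6·p(2) - 4·p(4) + p(6) = 0.
Substituting the known values and solving for p(4):
  -4·p(4) = -1820
  p(4) = 455.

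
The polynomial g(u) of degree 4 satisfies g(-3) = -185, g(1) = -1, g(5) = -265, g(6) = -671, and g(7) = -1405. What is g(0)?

-5

Write g(u) = au^4 + bu^3 + cu^2 + du + e. Substituting each data point gives a linear system:
  81a - 27b + 9c - 3d + e = -185
  a + b + c + d + e = -1
  625a + 125b + 25c + 5d + e = -265
  1296a + 216b + 36c + 6d + e = -671
  2401a + 343b + 49c + 7d + e = -1405
Solving the system yields a = -1, b = 3, c = -1, d = 3, e = -5.
So g(u) = -u^4 + 3u^3 - u^2 + 3u - 5.
Then g(0) = -5.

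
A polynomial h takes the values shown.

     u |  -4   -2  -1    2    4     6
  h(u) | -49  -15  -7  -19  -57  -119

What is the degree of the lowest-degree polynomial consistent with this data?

2

Divided differences on the nodes -4, -2, -1, 2, 4, 6:
  order 0: -49  -15  -7  -19  -57  -119
  order 1: 17  8  -4  -19  -31
  order 2: -3  -3  -3  -3
  order 3: 0  0  0
  order 4: 0  0
  order 5: 0
The order-2 divided differences are all -3 (nonzero) and every higher order vanishes, so the data lies on a polynomial of degree exactly 2.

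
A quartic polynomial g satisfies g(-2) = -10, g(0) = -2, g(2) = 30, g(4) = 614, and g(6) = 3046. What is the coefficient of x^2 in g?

-5

Write g(x) = ax^4 + bx^3 + cx^2 + dx + e. Substituting each data point gives a linear system:
  16a - 8b + 4c - 2d + e = -10
  e = -2
  16a + 8b + 4c + 2d + e = 30
  256a + 64b + 16c + 4d + e = 614
  1296a + 216b + 36c + 6d + e = 3046
Solving the system yields a = 2, b = 3, c = -5, d = -2, e = -2.
So g(x) = 2x^4 + 3x^3 - 5x^2 - 2x - 2.
The coefficient of x^2 is -5.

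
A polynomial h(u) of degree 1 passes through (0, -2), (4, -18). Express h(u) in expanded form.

Using the Lagrange interpolation formula with nodes 0, 4:
  L_0(u) = (u - 4) / -4
  L_1(u) = u / 4
Then h(u) = -2·L_0(u) - 18·L_1(u).
Expanding and collecting terms gives h(u) = -4u - 2.
Check: h(4) = -18. ✓

h(u) = -4u - 2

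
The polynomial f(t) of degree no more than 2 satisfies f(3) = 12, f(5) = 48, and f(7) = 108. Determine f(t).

f(t) = 3t^2 - 6t + 3

Write f(t) = at^2 + bt + c. Substituting each data point gives a linear system:
  9a + 3b + c = 12
  25a + 5b + c = 48
  49a + 7b + c = 108
Solving the system yields a = 3, b = -6, c = 3.
So f(t) = 3t^2 - 6t + 3.
Check: f(5) = 48. ✓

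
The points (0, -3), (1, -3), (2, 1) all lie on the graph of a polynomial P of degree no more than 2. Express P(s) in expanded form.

P(s) = 2s^2 - 2s - 3

Write P(s) = as^2 + bs + c. Substituting each data point gives a linear system:
  c = -3
  a + b + c = -3
  4a + 2b + c = 1
Solving the system yields a = 2, b = -2, c = -3.
So P(s) = 2s^2 - 2s - 3.
Check: P(1) = -3. ✓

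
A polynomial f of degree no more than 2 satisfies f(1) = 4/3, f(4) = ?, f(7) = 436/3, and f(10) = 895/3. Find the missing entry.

The 3 known points determine the degree-2 polynomial uniquely.
Write f(t) = at^2 + bt + c. Substituting each data point gives a linear system:
  a + b + c = 4/3
  49a + 7b + c = 436/3
  100a + 10b + c = 895/3
Solving the system yields a = 3, b = 0, c = -5/3.
So f(t) = 3t^2 - 5/3.
Then f(4) = 139/3.

139/3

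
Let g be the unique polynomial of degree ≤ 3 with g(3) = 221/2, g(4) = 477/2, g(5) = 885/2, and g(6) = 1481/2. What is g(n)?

Write g(n) = an^3 + bn^2 + cn + d. Substituting each data point gives a linear system:
  27a + 9b + 3c + d = 221/2
  64a + 16b + 4c + d = 477/2
  125a + 25b + 5c + d = 885/2
  216a + 36b + 6c + d = 1481/2
Solving the system yields a = 3, b = 2, c = 3, d = 5/2.
So g(n) = 3n^3 + 2n^2 + 3n + 5/2.
Check: g(5) = 885/2. ✓

g(n) = 3n^3 + 2n^2 + 3n + 5/2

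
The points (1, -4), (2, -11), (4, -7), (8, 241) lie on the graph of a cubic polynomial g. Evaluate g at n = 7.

Using the Lagrange interpolation formula with nodes 1, 2, 4, 8:
  L_0(n) = (n - 2)(n - 4)(n - 8) / -21
  L_1(n) = (n - 1)(n - 4)(n - 8) / 12
  L_2(n) = (n - 1)(n - 2)(n - 8) / -24
  L_3(n) = (n - 1)(n - 2)(n - 4) / 168
Then g(n) = -4·L_0(n) - 11·L_1(n) - 7·L_2(n) + 241·L_3(n).
Expanding and collecting terms gives g(n) = n³ - 4n² - 2n + 1.
Evaluating at n = 7: g(7) = 134.

134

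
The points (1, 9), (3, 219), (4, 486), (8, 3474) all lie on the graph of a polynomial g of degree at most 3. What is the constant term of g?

Write g(t) = at^3 + bt^2 + ct + d. Substituting each data point gives a linear system:
  a + b + c + d = 9
  27a + 9b + 3c + d = 219
  64a + 16b + 4c + d = 486
  512a + 64b + 8c + d = 3474
Solving the system yields a = 6, b = 6, c = 3, d = -6.
So g(t) = 6t³ + 6t² + 3t - 6.
The constant term is -6.

-6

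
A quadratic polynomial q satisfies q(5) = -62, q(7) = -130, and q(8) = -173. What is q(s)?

q(s) = -3s^2 + 2s + 3

Write q(s) = as^2 + bs + c. Substituting each data point gives a linear system:
  25a + 5b + c = -62
  49a + 7b + c = -130
  64a + 8b + c = -173
Solving the system yields a = -3, b = 2, c = 3.
So q(s) = -3s^2 + 2s + 3.
Check: q(7) = -130. ✓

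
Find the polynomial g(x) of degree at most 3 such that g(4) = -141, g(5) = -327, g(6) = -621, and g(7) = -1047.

Write g(x) = ax^3 + bx^2 + cx + d. Substituting each data point gives a linear system:
  64a + 16b + 4c + d = -141
  125a + 25b + 5c + d = -327
  216a + 36b + 6c + d = -621
  343a + 49b + 7c + d = -1047
Solving the system yields a = -4, b = 6, c = 4, d = 3.
So g(x) = -4x^3 + 6x^2 + 4x + 3.
Check: g(4) = -141. ✓

g(x) = -4x^3 + 6x^2 + 4x + 3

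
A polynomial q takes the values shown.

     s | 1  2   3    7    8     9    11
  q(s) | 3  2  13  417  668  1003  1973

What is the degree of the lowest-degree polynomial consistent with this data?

Divided differences on the nodes 1, 2, 3, 7, 8, 9, 11:
  order 0: 3  2  13  417  668  1003  1973
  order 1: -1  11  101  251  335  485
  order 2: 6  18  30  42  50
  order 3: 2  2  2  2
  order 4: 0  0  0
  order 5: 0  0
  order 6: 0
The order-3 divided differences are all 2 (nonzero) and every higher order vanishes, so the data lies on a polynomial of degree exactly 3.

3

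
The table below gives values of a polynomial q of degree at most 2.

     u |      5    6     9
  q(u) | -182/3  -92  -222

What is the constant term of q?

Write q(u) = au^2 + bu + c. Substituting each data point gives a linear system:
  25a + 5b + c = -182/3
  36a + 6b + c = -92
  81a + 9b + c = -222
Solving the system yields a = -3, b = 5/3, c = 6.
So q(u) = -3u² + (5/3)u + 6.
The constant term is 6.

6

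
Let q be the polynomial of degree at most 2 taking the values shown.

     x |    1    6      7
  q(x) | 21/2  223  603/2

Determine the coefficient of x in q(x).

1/2

Write q(x) = ax^2 + bx + c. Substituting each data point gives a linear system:
  a + b + c = 21/2
  36a + 6b + c = 223
  49a + 7b + c = 603/2
Solving the system yields a = 6, b = 1/2, c = 4.
So q(x) = 6x^2 + (1/2)x + 4.
The coefficient of x is 1/2.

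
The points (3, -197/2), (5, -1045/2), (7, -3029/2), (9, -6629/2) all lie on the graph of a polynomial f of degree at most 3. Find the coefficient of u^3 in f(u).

-5

Write f(u) = au^3 + bu^2 + cu + d. Substituting each data point gives a linear system:
  27a + 9b + 3c + d = -197/2
  125a + 25b + 5c + d = -1045/2
  343a + 49b + 7c + d = -3029/2
  729a + 81b + 9c + d = -6629/2
Solving the system yields a = -5, b = 4, c = 1, d = -5/2.
So f(u) = -5u^3 + 4u^2 + u - 5/2.
The leading coefficient is -5.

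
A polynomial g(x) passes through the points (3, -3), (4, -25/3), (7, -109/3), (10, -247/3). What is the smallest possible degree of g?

2

Divided differences on the nodes 3, 4, 7, 10:
  order 0: -3  -25/3  -109/3  -247/3
  order 1: -16/3  -28/3  -46/3
  order 2: -1  -1
  order 3: 0
The order-2 divided differences are all -1 (nonzero) and every higher order vanishes, so the data lies on a polynomial of degree exactly 2.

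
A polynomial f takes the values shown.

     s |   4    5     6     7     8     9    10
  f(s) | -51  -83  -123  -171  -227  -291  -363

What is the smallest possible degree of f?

Forward differences of the values at s = 4, 5, 6, 7, 8, 9, 10:
  f  : -51  -83  -123  -171  -227  -291  -363
  Δ  : -32  -40  -48  -56  -64  -72
  Δ^2: -8  -8  -8  -8  -8
  Δ^3: 0  0  0  0
  Δ^4: 0  0  0
  Δ^5: 0  0
  Δ^6: 0
The second differences are constant (-8) and nonzero, while all higher differences vanish, so the minimal degree is 2.

2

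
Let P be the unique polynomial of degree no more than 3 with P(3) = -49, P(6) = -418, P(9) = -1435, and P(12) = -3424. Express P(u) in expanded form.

Write P(u) = au^3 + bu^2 + cu + d. Substituting each data point gives a linear system:
  27a + 9b + 3c + d = -49
  216a + 36b + 6c + d = -418
  729a + 81b + 9c + d = -1435
  1728a + 144b + 12c + d = -3424
Solving the system yields a = -2, b = 0, c = 3, d = -4.
So P(u) = -2u³ + 3u - 4.
Check: P(9) = -1435. ✓

P(u) = -2u^3 + 3u - 4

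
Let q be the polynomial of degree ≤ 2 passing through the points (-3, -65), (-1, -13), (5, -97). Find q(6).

Write q(x) = ax^2 + bx + c. Substituting each data point gives a linear system:
  9a - 3b + c = -65
  a - b + c = -13
  25a + 5b + c = -97
Solving the system yields a = -5, b = 6, c = -2.
So q(x) = -5x² + 6x - 2.
Then q(6) = -146.

-146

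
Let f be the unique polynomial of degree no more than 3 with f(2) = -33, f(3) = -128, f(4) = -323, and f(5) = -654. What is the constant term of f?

1

Write f(n) = an^3 + bn^2 + cn + d. Substituting each data point gives a linear system:
  8a + 4b + 2c + d = -33
  27a + 9b + 3c + d = -128
  64a + 16b + 4c + d = -323
  125a + 25b + 5c + d = -654
Solving the system yields a = -6, b = 4, c = -1, d = 1.
So f(n) = -6n³ + 4n² - n + 1.
The constant term is 1.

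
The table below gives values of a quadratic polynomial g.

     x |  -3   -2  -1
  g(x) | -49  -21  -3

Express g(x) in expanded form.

g(x) = -5x^2 + 3x + 5

Write g(x) = ax^2 + bx + c. Substituting each data point gives a linear system:
  9a - 3b + c = -49
  4a - 2b + c = -21
  a - b + c = -3
Solving the system yields a = -5, b = 3, c = 5.
So g(x) = -5x² + 3x + 5.
Check: g(-2) = -21. ✓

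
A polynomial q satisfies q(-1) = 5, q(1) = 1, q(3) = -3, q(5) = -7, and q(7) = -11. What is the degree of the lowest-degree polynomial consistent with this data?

Forward differences of the values at s = -1, 1, 3, 5, 7:
  q  : 5  1  -3  -7  -11
  Δ  : -4  -4  -4  -4
  Δ^2: 0  0  0
  Δ^3: 0  0
  Δ^4: 0
The first differences are constant (-4) and nonzero, while all higher differences vanish, so the minimal degree is 1.

1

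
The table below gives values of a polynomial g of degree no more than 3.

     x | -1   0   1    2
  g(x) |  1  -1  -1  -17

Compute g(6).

Forward differences of the values at x = -1, 0, 1, 2:
  g  : 1  -1  -1  -17
  Δ  : -2  0  -16
  Δ^2: 2  -16
  Δ^3: -18
The third differences are constant, confirming degree 3.
Interpolating (Newton forward form) and evaluating at x = 6 gives g(6) = -601.

-601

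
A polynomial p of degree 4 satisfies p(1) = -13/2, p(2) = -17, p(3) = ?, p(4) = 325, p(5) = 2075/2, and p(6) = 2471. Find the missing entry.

On equispaced nodes a degree-4 polynomial has vanishing fifth forward difference, so
  - p(1) + 5·p(2) - 10·p(3) + 10·p(4) - 5·p(5) + p(6) = 0.
Substituting the known values and solving for p(3):
  -10·p(3) = -455
  p(3) = 91/2.

91/2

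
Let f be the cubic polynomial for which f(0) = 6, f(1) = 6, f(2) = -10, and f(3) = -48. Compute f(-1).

Forward differences of the values at x = 0, 1, 2, 3:
  f  : 6  6  -10  -48
  Δ  : 0  -16  -38
  Δ^2: -16  -22
  Δ^3: -6
The third differences are constant, confirming degree 3.
Interpolating (Newton forward form) and evaluating at x = -1 gives f(-1) = -4.

-4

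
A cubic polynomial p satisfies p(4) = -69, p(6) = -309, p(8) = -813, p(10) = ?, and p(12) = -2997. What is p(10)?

On equispaced nodes a degree-3 polynomial has vanishing fourth forward difference, so
  p(4) - 4·p(6) + 6·p(8) - 4·p(10) + p(12) = 0.
Substituting the known values and solving for p(10):
  -4·p(10) = 6708
  p(10) = -1677.

-1677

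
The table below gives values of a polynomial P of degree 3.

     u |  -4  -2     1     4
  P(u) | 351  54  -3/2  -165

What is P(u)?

P(u) = -4u^3 + 6u^2 - (1/2)u - 3

Using the Lagrange interpolation formula with nodes -4, -2, 1, 4:
  L_0(u) = (u + 2)(u - 1)(u - 4) / -80
  L_1(u) = (u + 4)(u - 1)(u - 4) / 36
  L_2(u) = (u + 4)(u + 2)(u - 4) / -45
  L_3(u) = (u + 4)(u + 2)(u - 1) / 144
Then P(u) = 351·L_0(u) + 54·L_1(u) - 3/2·L_2(u) - 165·L_3(u).
Expanding and collecting terms gives P(u) = -4u^3 + 6u^2 - (1/2)u - 3.
Check: P(4) = -165. ✓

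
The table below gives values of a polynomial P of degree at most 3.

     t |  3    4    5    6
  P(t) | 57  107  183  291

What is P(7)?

Write P(t) = at^3 + bt^2 + ct + d. Substituting each data point gives a linear system:
  27a + 9b + 3c + d = 57
  64a + 16b + 4c + d = 107
  125a + 25b + 5c + d = 183
  216a + 36b + 6c + d = 291
Solving the system yields a = 1, b = 1, c = 6, d = 3.
So P(t) = t³ + t² + 6t + 3.
Then P(7) = 437.

437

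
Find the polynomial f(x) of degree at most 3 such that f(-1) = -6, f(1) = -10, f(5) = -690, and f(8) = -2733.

Using the Lagrange interpolation formula with nodes -1, 1, 5, 8:
  L_0(x) = (x - 1)(x - 5)(x - 8) / -108
  L_1(x) = (x + 1)(x - 5)(x - 8) / 56
  L_2(x) = (x + 1)(x - 1)(x - 8) / -72
  L_3(x) = (x + 1)(x - 1)(x - 5) / 189
Then f(x) = -6·L_0(x) - 10·L_1(x) - 690·L_2(x) - 2733·L_3(x).
Expanding and collecting terms gives f(x) = -5x^3 - 3x^2 + 3x - 5.
Check: f(1) = -10. ✓

f(x) = -5x^3 - 3x^2 + 3x - 5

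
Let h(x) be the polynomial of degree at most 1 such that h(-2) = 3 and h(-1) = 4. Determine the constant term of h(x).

5

Write h(x) = ax + b. Substituting each data point gives a linear system:
  -2a + b = 3
  -a + b = 4
Solving the system yields a = 1, b = 5.
So h(x) = x + 5.
The constant term is 5.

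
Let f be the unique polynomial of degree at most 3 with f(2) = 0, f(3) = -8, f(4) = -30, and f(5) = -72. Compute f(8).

Forward differences of the values at t = 2, 3, 4, 5:
  f  : 0  -8  -30  -72
  Δ  : -8  -22  -42
  Δ^2: -14  -20
  Δ^3: -6
The third differences are constant, confirming degree 3.
Interpolating (Newton forward form) and evaluating at t = 8 gives f(8) = -378.

-378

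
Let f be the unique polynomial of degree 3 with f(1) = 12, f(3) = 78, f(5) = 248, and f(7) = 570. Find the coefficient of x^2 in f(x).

4

Write f(x) = ax^3 + bx^2 + cx + d. Substituting each data point gives a linear system:
  a + b + c + d = 12
  27a + 9b + 3c + d = 78
  125a + 25b + 5c + d = 248
  343a + 49b + 7c + d = 570
Solving the system yields a = 1, b = 4, c = 4, d = 3.
So f(x) = x^3 + 4x^2 + 4x + 3.
The coefficient of x^2 is 4.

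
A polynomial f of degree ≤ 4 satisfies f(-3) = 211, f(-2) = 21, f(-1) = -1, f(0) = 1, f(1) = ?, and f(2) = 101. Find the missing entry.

On equispaced nodes a degree-4 polynomial has vanishing fifth forward difference, so
  - f(-3) + 5·f(-2) - 10·f(-1) + 10·f(0) - 5·f(1) + f(2) = 0.
Substituting the known values and solving for f(1):
  -5·f(1) = -15
  f(1) = 3.

3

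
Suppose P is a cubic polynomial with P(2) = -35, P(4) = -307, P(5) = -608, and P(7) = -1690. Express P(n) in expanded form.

P(n) = -5n^3 + 4n - 3

Using the Lagrange interpolation formula with nodes 2, 4, 5, 7:
  L_0(n) = (n - 4)(n - 5)(n - 7) / -30
  L_1(n) = (n - 2)(n - 5)(n - 7) / 6
  L_2(n) = (n - 2)(n - 4)(n - 7) / -6
  L_3(n) = (n - 2)(n - 4)(n - 5) / 30
Then P(n) = -35·L_0(n) - 307·L_1(n) - 608·L_2(n) - 1690·L_3(n).
Expanding and collecting terms gives P(n) = -5n^3 + 4n - 3.
Check: P(4) = -307. ✓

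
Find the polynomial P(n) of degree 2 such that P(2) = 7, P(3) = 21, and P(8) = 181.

P(n) = 3n^2 - n - 3

Using the Lagrange interpolation formula with nodes 2, 3, 8:
  L_0(n) = (n - 3)(n - 8) / 6
  L_1(n) = (n - 2)(n - 8) / -5
  L_2(n) = (n - 2)(n - 3) / 30
Then P(n) = 7·L_0(n) + 21·L_1(n) + 181·L_2(n).
Expanding and collecting terms gives P(n) = 3n^2 - n - 3.
Check: P(8) = 181. ✓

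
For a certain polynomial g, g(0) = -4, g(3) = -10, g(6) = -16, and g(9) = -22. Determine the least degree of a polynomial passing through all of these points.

1

Forward differences of the values at s = 0, 3, 6, 9:
  g  : -4  -10  -16  -22
  Δ  : -6  -6  -6
  Δ^2: 0  0
  Δ^3: 0
The first differences are constant (-6) and nonzero, while all higher differences vanish, so the minimal degree is 1.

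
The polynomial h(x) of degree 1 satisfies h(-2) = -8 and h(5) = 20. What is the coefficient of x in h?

4

Write h(x) = ax + b. Substituting each data point gives a linear system:
  -2a + b = -8
  5a + b = 20
Solving the system yields a = 4, b = 0.
So h(x) = 4x.
The leading coefficient is 4.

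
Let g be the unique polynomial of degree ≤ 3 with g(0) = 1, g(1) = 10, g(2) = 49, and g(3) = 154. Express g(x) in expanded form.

g(x) = 6x^3 - 3x^2 + 6x + 1

Write g(x) = ax^3 + bx^2 + cx + d. Substituting each data point gives a linear system:
  d = 1
  a + b + c + d = 10
  8a + 4b + 2c + d = 49
  27a + 9b + 3c + d = 154
Solving the system yields a = 6, b = -3, c = 6, d = 1.
So g(x) = 6x³ - 3x² + 6x + 1.
Check: g(1) = 10. ✓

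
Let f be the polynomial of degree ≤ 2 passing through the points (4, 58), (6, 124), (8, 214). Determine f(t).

Write f(t) = at^2 + bt + c. Substituting each data point gives a linear system:
  16a + 4b + c = 58
  36a + 6b + c = 124
  64a + 8b + c = 214
Solving the system yields a = 3, b = 3, c = -2.
So f(t) = 3t^2 + 3t - 2.
Check: f(4) = 58. ✓

f(t) = 3t^2 + 3t - 2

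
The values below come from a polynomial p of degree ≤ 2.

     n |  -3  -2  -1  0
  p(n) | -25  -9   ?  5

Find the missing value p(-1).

On equispaced nodes a degree-2 polynomial has vanishing third forward difference, so
  - p(-3) + 3·p(-2) - 3·p(-1) + p(0) = 0.
Substituting the known values and solving for p(-1):
  -3·p(-1) = -3
  p(-1) = 1.

1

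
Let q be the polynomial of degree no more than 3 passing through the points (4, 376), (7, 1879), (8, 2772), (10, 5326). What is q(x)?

q(x) = 5x^3 + 3x^2 + 3x - 4

Write q(x) = ax^3 + bx^2 + cx + d. Substituting each data point gives a linear system:
  64a + 16b + 4c + d = 376
  343a + 49b + 7c + d = 1879
  512a + 64b + 8c + d = 2772
  1000a + 100b + 10c + d = 5326
Solving the system yields a = 5, b = 3, c = 3, d = -4.
So q(x) = 5x^3 + 3x^2 + 3x - 4.
Check: q(8) = 2772. ✓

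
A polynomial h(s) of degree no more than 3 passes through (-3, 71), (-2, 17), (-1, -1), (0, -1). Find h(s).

Using the Lagrange interpolation formula with nodes -3, -2, -1, 0:
  L_0(s) = (s + 2)(s + 1)s / -6
  L_1(s) = (s + 3)(s + 1)s / 2
  L_2(s) = (s + 3)(s + 2)s / -2
  L_3(s) = (s + 3)(s + 2)(s + 1) / 6
Then h(s) = 71·L_0(s) + 17·L_1(s) - 1·L_2(s) - 1·L_3(s).
Expanding and collecting terms gives h(s) = -3s³ + 3s - 1.
Check: h(-2) = 17. ✓

h(s) = -3s^3 + 3s - 1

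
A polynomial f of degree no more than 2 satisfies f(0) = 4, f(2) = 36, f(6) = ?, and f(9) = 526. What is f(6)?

The 3 known points determine the degree-2 polynomial uniquely.
Write f(t) = at^2 + bt + c. Substituting each data point gives a linear system:
  c = 4
  4a + 2b + c = 36
  81a + 9b + c = 526
Solving the system yields a = 6, b = 4, c = 4.
So f(t) = 6t² + 4t + 4.
Then f(6) = 244.

244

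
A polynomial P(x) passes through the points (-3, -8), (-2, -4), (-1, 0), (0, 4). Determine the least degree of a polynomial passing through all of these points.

1

Forward differences of the values at x = -3, -2, -1, 0:
  P  : -8  -4  0  4
  Δ  : 4  4  4
  Δ^2: 0  0
  Δ^3: 0
The first differences are constant (4) and nonzero, while all higher differences vanish, so the minimal degree is 1.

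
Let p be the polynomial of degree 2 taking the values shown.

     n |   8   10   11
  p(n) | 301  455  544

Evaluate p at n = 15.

Using the Lagrange interpolation formula with nodes 8, 10, 11:
  L_0(n) = (n - 10)(n - 11) / 6
  L_1(n) = (n - 8)(n - 11) / -2
  L_2(n) = (n - 8)(n - 10) / 3
Then p(n) = 301·L_0(n) + 455·L_1(n) + 544·L_2(n).
Expanding and collecting terms gives p(n) = 4n^2 + 5n + 5.
Evaluating at n = 15: p(15) = 980.

980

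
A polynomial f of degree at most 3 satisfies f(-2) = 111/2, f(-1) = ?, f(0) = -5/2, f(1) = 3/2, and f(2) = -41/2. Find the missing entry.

7/2

The 4 known points determine the degree-3 polynomial uniquely.
Write f(n) = an^3 + bn^2 + cn + d. Substituting each data point gives a linear system:
  -8a + 4b - 2c + d = 111/2
  d = -5/2
  a + b + c + d = 3/2
  8a + 4b + 2c + d = -41/2
Solving the system yields a = -6, b = 5, c = 5, d = -5/2.
So f(n) = -6n^3 + 5n^2 + 5n - 5/2.
Then f(-1) = 7/2.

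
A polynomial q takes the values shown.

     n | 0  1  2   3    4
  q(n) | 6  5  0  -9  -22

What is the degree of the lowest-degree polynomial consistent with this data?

Forward differences of the values at n = 0, 1, 2, 3, 4:
  q  : 6  5  0  -9  -22
  Δ  : -1  -5  -9  -13
  Δ^2: -4  -4  -4
  Δ^3: 0  0
  Δ^4: 0
The second differences are constant (-4) and nonzero, while all higher differences vanish, so the minimal degree is 2.

2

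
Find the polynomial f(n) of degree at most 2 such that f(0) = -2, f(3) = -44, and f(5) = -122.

Using the Lagrange interpolation formula with nodes 0, 3, 5:
  L_0(n) = (n - 3)(n - 5) / 15
  L_1(n) = n(n - 5) / -6
  L_2(n) = n(n - 3) / 10
Then f(n) = -2·L_0(n) - 44·L_1(n) - 122·L_2(n).
Expanding and collecting terms gives f(n) = -5n² + n - 2.
Check: f(0) = -2. ✓

f(n) = -5n^2 + n - 2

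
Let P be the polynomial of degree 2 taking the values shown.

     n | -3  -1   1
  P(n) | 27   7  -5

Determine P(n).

Using the Lagrange interpolation formula with nodes -3, -1, 1:
  L_0(n) = (n + 1)(n - 1) / 8
  L_1(n) = (n + 3)(n - 1) / -4
  L_2(n) = (n + 3)(n + 1) / 8
Then P(n) = 27·L_0(n) + 7·L_1(n) - 5·L_2(n).
Expanding and collecting terms gives P(n) = n^2 - 6n.
Check: P(1) = -5. ✓

P(n) = n^2 - 6n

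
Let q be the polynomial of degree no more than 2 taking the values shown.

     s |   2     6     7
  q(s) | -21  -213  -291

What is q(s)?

q(s) = -6s^2 + 3

Using the Lagrange interpolation formula with nodes 2, 6, 7:
  L_0(s) = (s - 6)(s - 7) / 20
  L_1(s) = (s - 2)(s - 7) / -4
  L_2(s) = (s - 2)(s - 6) / 5
Then q(s) = -21·L_0(s) - 213·L_1(s) - 291·L_2(s).
Expanding and collecting terms gives q(s) = -6s^2 + 3.
Check: q(7) = -291. ✓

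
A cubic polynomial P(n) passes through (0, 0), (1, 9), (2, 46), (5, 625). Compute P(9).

Using the Lagrange interpolation formula with nodes 0, 1, 2, 5:
  L_0(n) = (n - 1)(n - 2)(n - 5) / -10
  L_1(n) = n(n - 2)(n - 5) / 4
  L_2(n) = n(n - 1)(n - 5) / -6
  L_3(n) = n(n - 1)(n - 2) / 60
Then P(n) = 0·L_0(n) + 9·L_1(n) + 46·L_2(n) + 625·L_3(n).
Expanding and collecting terms gives P(n) = 5n^3 - n^2 + 5n.
Evaluating at n = 9: P(9) = 3609.

3609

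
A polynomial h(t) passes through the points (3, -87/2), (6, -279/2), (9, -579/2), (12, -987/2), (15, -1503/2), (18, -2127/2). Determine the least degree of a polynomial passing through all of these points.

2

Forward differences of the values at t = 3, 6, 9, 12, 15, 18:
  h  : -87/2  -279/2  -579/2  -987/2  -1503/2  -2127/2
  Δ  : -96  -150  -204  -258  -312
  Δ^2: -54  -54  -54  -54
  Δ^3: 0  0  0
  Δ^4: 0  0
  Δ^5: 0
The second differences are constant (-54) and nonzero, while all higher differences vanish, so the minimal degree is 2.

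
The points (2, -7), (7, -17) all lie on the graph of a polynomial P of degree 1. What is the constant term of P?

-3

Write P(n) = an + b. Substituting each data point gives a linear system:
  2a + b = -7
  7a + b = -17
Solving the system yields a = -2, b = -3.
So P(n) = -2n - 3.
The constant term is -3.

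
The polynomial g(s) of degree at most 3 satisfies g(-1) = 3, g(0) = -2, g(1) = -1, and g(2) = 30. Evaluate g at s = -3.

Write g(s) = as^3 + bs^2 + cs + d. Substituting each data point gives a linear system:
  -a + b - c + d = 3
  d = -2
  a + b + c + d = -1
  8a + 4b + 2c + d = 30
Solving the system yields a = 4, b = 3, c = -6, d = -2.
So g(s) = 4s^3 + 3s^2 - 6s - 2.
Then g(-3) = -65.

-65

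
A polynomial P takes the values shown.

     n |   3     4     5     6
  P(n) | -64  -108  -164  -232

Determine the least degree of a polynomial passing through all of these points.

Forward differences of the values at n = 3, 4, 5, 6:
  P  : -64  -108  -164  -232
  Δ  : -44  -56  -68
  Δ^2: -12  -12
  Δ^3: 0
The second differences are constant (-12) and nonzero, while all higher differences vanish, so the minimal degree is 2.

2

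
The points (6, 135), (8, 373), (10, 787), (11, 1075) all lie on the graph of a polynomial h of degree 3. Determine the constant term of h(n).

Write h(n) = an^3 + bn^2 + cn + d. Substituting each data point gives a linear system:
  216a + 36b + 6c + d = 135
  512a + 64b + 8c + d = 373
  1000a + 100b + 10c + d = 787
  1331a + 121b + 11c + d = 1075
Solving the system yields a = 1, b = -2, c = -1, d = -3.
So h(n) = n³ - 2n² - n - 3.
The constant term is -3.

-3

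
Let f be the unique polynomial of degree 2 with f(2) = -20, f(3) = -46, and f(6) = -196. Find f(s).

f(s) = -6s^2 + 4s - 4

Write f(s) = as^2 + bs + c. Substituting each data point gives a linear system:
  4a + 2b + c = -20
  9a + 3b + c = -46
  36a + 6b + c = -196
Solving the system yields a = -6, b = 4, c = -4.
So f(s) = -6s² + 4s - 4.
Check: f(3) = -46. ✓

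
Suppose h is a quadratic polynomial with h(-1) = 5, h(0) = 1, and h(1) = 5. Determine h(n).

h(n) = 4n^2 + 1

Write h(n) = an^2 + bn + c. Substituting each data point gives a linear system:
  a - b + c = 5
  c = 1
  a + b + c = 5
Solving the system yields a = 4, b = 0, c = 1.
So h(n) = 4n^2 + 1.
Check: h(-1) = 5. ✓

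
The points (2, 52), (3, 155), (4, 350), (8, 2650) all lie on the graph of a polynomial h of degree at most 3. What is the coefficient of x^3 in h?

5

Write h(x) = ax^3 + bx^2 + cx + d. Substituting each data point gives a linear system:
  8a + 4b + 2c + d = 52
  27a + 9b + 3c + d = 155
  64a + 16b + 4c + d = 350
  512a + 64b + 8c + d = 2650
Solving the system yields a = 5, b = 1, c = 3, d = 2.
So h(x) = 5x^3 + x^2 + 3x + 2.
The leading coefficient is 5.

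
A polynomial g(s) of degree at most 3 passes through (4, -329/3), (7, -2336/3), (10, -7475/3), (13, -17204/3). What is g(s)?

Using the Lagrange interpolation formula with nodes 4, 7, 10, 13:
  L_0(s) = (s - 7)(s - 10)(s - 13) / -162
  L_1(s) = (s - 4)(s - 10)(s - 13) / 54
  L_2(s) = (s - 4)(s - 7)(s - 13) / -54
  L_3(s) = (s - 4)(s - 7)(s - 10) / 162
Then g(s) = -329/3·L_0(s) - 2336/3·L_1(s) - 7475/3·L_2(s) - 17204/3·L_3(s).
Expanding and collecting terms gives g(s) = -3s^3 + 5s^2 + s - 5/3.
Check: g(13) = -17204/3. ✓

g(s) = -3s^3 + 5s^2 + s - 5/3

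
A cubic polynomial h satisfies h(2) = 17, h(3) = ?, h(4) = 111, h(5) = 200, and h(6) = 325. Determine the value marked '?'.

52

On equispaced nodes a degree-3 polynomial has vanishing fourth forward difference, so
  h(2) - 4·h(3) + 6·h(4) - 4·h(5) + h(6) = 0.
Substituting the known values and solving for h(3):
  -4·h(3) = -208
  h(3) = 52.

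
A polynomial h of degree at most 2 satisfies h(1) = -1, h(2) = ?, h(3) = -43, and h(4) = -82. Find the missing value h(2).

The 3 known points determine the degree-2 polynomial uniquely.
Write h(n) = an^2 + bn + c. Substituting each data point gives a linear system:
  a + b + c = -1
  9a + 3b + c = -43
  16a + 4b + c = -82
Solving the system yields a = -6, b = 3, c = 2.
So h(n) = -6n^2 + 3n + 2.
Then h(2) = -16.

-16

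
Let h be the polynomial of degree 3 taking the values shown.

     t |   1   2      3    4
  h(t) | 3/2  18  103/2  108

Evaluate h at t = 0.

-4

Using the Lagrange interpolation formula with nodes 1, 2, 3, 4:
  L_0(t) = (t - 2)(t - 3)(t - 4) / -6
  L_1(t) = (t - 1)(t - 3)(t - 4) / 2
  L_2(t) = (t - 1)(t - 2)(t - 4) / -2
  L_3(t) = (t - 1)(t - 2)(t - 3) / 6
Then h(t) = 3/2·L_0(t) + 18·L_1(t) + 103/2·L_2(t) + 108·L_3(t).
Expanding and collecting terms gives h(t) = t^3 + (5/2)t^2 + 2t - 4.
Evaluating at t = 0: h(0) = -4.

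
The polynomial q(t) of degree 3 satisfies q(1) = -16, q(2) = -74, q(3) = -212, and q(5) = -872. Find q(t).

q(t) = -6t^3 - 4t^2 - 4t - 2

Using the Lagrange interpolation formula with nodes 1, 2, 3, 5:
  L_0(t) = (t - 2)(t - 3)(t - 5) / -8
  L_1(t) = (t - 1)(t - 3)(t - 5) / 3
  L_2(t) = (t - 1)(t - 2)(t - 5) / -4
  L_3(t) = (t - 1)(t - 2)(t - 3) / 24
Then q(t) = -16·L_0(t) - 74·L_1(t) - 212·L_2(t) - 872·L_3(t).
Expanding and collecting terms gives q(t) = -6t^3 - 4t^2 - 4t - 2.
Check: q(2) = -74. ✓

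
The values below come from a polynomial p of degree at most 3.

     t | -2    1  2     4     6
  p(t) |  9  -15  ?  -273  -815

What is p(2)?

The 4 known points determine the degree-3 polynomial uniquely.
Write p(t) = at^3 + bt^2 + ct + d. Substituting each data point gives a linear system:
  -8a + 4b - 2c + d = 9
  a + b + c + d = -15
  64a + 16b + 4c + d = -273
  216a + 36b + 6c + d = -815
Solving the system yields a = -3, b = -4, c = -3, d = -5.
So p(t) = -3t³ - 4t² - 3t - 5.
Then p(2) = -51.

-51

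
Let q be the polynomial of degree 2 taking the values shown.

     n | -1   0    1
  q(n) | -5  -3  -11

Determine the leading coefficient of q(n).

Write q(n) = an^2 + bn + c. Substituting each data point gives a linear system:
  a - b + c = -5
  c = -3
  a + b + c = -11
Solving the system yields a = -5, b = -3, c = -3.
So q(n) = -5n^2 - 3n - 3.
The leading coefficient is -5.

-5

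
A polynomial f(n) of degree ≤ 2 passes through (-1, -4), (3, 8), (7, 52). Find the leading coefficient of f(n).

Write f(n) = an^2 + bn + c. Substituting each data point gives a linear system:
  a - b + c = -4
  9a + 3b + c = 8
  49a + 7b + c = 52
Solving the system yields a = 1, b = 1, c = -4.
So f(n) = n^2 + n - 4.
The leading coefficient is 1.

1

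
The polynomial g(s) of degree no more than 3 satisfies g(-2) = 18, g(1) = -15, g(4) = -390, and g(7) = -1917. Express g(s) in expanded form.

g(s) = -5s^3 - 4s^2 - 6

Write g(s) = as^3 + bs^2 + cs + d. Substituting each data point gives a linear system:
  -8a + 4b - 2c + d = 18
  a + b + c + d = -15
  64a + 16b + 4c + d = -390
  343a + 49b + 7c + d = -1917
Solving the system yields a = -5, b = -4, c = 0, d = -6.
So g(s) = -5s³ - 4s² - 6.
Check: g(-2) = 18. ✓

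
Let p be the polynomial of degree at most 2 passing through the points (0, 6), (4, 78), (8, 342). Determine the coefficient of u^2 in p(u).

Write p(u) = au^2 + bu + c. Substituting each data point gives a linear system:
  c = 6
  16a + 4b + c = 78
  64a + 8b + c = 342
Solving the system yields a = 6, b = -6, c = 6.
So p(u) = 6u^2 - 6u + 6.
The leading coefficient is 6.

6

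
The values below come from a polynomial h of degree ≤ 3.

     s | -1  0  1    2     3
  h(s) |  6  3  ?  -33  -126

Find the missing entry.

0

On equispaced nodes a degree-3 polynomial has vanishing fourth forward difference, so
  h(-1) - 4·h(0) + 6·h(1) - 4·h(2) + h(3) = 0.
Substituting the known values and solving for h(1):
  6·h(1) = 0
  h(1) = 0.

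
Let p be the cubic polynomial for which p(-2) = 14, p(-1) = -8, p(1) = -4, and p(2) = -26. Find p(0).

Write p(n) = an^3 + bn^2 + cn + d. Substituting each data point gives a linear system:
  -8a + 4b - 2c + d = 14
  -a + b - c + d = -8
  a + b + c + d = -4
  8a + 4b + 2c + d = -26
Solving the system yields a = -4, b = 0, c = 6, d = -6.
So p(n) = -4n³ + 6n - 6.
Then p(0) = -6.

-6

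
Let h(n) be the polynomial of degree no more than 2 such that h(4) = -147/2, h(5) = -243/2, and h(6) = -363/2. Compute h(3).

-75/2

Forward differences of the values at n = 4, 5, 6:
  h  : -147/2  -243/2  -363/2
  Δ  : -48  -60
  Δ^2: -12
The second differences are constant, confirming degree 2.
Interpolating (Newton forward form) and evaluating at n = 3 gives h(3) = -75/2.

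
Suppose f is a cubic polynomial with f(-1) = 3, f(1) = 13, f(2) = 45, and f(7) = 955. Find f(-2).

Using the Lagrange interpolation formula with nodes -1, 1, 2, 7:
  L_0(t) = (t - 1)(t - 2)(t - 7) / -48
  L_1(t) = (t + 1)(t - 2)(t - 7) / 12
  L_2(t) = (t + 1)(t - 1)(t - 7) / -15
  L_3(t) = (t + 1)(t - 1)(t - 2) / 240
Then f(t) = 3·L_0(t) + 13·L_1(t) + 45·L_2(t) + 955·L_3(t).
Expanding and collecting terms gives f(t) = 2t^3 + 5t^2 + 3t + 3.
Evaluating at t = -2: f(-2) = 1.

1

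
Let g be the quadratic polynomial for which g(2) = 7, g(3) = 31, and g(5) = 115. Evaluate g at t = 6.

Using the Lagrange interpolation formula with nodes 2, 3, 5:
  L_0(t) = (t - 3)(t - 5) / 3
  L_1(t) = (t - 2)(t - 5) / -2
  L_2(t) = (t - 2)(t - 3) / 6
Then g(t) = 7·L_0(t) + 31·L_1(t) + 115·L_2(t).
Expanding and collecting terms gives g(t) = 6t^2 - 6t - 5.
Evaluating at t = 6: g(6) = 175.

175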